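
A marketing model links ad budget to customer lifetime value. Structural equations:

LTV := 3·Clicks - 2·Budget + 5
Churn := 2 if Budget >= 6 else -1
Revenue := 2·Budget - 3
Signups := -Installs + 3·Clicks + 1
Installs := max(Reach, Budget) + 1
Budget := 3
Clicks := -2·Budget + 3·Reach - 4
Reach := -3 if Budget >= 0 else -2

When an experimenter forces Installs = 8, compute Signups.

-64

Intervening sets Installs = 8 and removes its equation (Installs := max(Reach, Budget) + 1).
Reach = -3 if Budget >= 0 else -2  [with Budget=3]  = -3
Clicks = -2·Budget + 3·Reach - 4  [with Budget=3, Reach=-3]  = -19
Signups = -Installs + 3·Clicks + 1  [with Installs=8, Clicks=-19]  = -64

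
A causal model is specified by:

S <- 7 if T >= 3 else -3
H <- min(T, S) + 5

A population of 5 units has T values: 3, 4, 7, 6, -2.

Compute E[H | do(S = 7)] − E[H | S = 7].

-1.4

The intervention sets S=7 in all 5 units regardless of T. Recomputing H per unit gives 8, 9, 12, 11, 3; average 8.6.
Observing S=7 restricts to units where S's equation naturally yields 7: T ∈ {3, 4, 7, 6}. In that subpopulation H = 8, 9, 12, 11, mean 10.
Difference = 8.6 − 10 = -1.4.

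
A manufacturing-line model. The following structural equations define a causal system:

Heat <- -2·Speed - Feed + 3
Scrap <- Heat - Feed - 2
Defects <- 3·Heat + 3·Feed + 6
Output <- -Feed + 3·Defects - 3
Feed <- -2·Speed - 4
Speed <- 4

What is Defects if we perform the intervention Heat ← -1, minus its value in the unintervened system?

-24

The intervention breaks the incoming arrows to Heat: Heat <- -2·Speed - Feed + 3 no longer applies, and Heat = -1.
Feed = -2·Speed - 4  [with Speed=4]  = -12
Defects = 3·Heat + 3·Feed + 6  [with Heat=-1, Feed=-12]  = -33
Without intervention: Feed = -2·Speed - 4  [with Speed=4]  = -12; Heat = -2·Speed - Feed + 3  [with Speed=4, Feed=-12]  = 7; Defects = 3·Heat + 3·Feed + 6  [with Heat=7, Feed=-12]  = -9.
Change = -33 − (-9) = -24.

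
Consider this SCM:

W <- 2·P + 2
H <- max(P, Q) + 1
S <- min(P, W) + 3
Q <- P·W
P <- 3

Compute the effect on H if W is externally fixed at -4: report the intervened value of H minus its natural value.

-21

do(W=-4) replaces the equation W <- 2·P + 2 with the constant W = -4.
Q = P·W  [with P=3, W=-4]  = -12
H = max(P, Q) + 1  [with P=3, Q=-12]  = 4
Without intervention: W = 2·P + 2  [with P=3]  = 8; Q = P·W  [with P=3, W=8]  = 24; H = max(P, Q) + 1  [with P=3, Q=24]  = 25.
Change = 4 − 25 = -21.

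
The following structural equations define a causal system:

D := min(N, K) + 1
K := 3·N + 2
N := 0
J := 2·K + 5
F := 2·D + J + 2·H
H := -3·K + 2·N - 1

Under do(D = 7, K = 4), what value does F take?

The joint intervention fixes D = 7, K = 4, removing each variable's own equation.
J = 2·K + 5  [with K=4]  = 13
H = -3·K + 2·N - 1  [with K=4, N=0]  = -13
F = 2·D + J + 2·H  [with D=7, J=13, H=-13]  = 1

1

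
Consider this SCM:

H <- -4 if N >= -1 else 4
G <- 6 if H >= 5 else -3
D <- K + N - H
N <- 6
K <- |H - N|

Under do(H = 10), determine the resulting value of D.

0

Under do(H=10), the mechanism H <- -4 if N >= -1 else 4 is discarded; H is fixed at 10.
K = |H - N|  [with H=10, N=6]  = 4
D = K + N - H  [with K=4, N=6, H=10]  = 0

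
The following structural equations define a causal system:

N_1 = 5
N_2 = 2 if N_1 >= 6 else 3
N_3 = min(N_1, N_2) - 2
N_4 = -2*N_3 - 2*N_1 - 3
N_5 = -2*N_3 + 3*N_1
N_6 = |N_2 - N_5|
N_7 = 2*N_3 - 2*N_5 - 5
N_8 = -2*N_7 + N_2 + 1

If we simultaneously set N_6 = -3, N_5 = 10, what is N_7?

Setting N_6 = -3, N_5 = 10 by intervention discards those variables' equations.
N_2 = 2 if N_1 >= 6 else 3  [with N_1=5]  = 3
N_3 = min(N_1, N_2) - 2  [with N_1=5, N_2=3]  = 1
N_7 = 2*N_3 - 2*N_5 - 5  [with N_3=1, N_5=10]  = -23

-23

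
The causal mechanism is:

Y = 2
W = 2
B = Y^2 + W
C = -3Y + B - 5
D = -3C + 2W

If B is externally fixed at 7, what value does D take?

16

do(B=7) replaces the equation B = Y^2 + W with the constant B = 7.
C = -3Y + B - 5  [with Y=2, B=7]  = -4
D = -3C + 2W  [with C=-4, W=2]  = 16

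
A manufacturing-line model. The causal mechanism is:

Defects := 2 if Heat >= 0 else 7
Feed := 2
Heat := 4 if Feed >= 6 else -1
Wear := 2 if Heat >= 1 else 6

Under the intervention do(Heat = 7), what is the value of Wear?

2

The intervention breaks the incoming arrows to Heat: Heat := 4 if Feed >= 6 else -1 no longer applies, and Heat = 7.
Wear = 2 if Heat >= 1 else 6  [with Heat=7]  = 2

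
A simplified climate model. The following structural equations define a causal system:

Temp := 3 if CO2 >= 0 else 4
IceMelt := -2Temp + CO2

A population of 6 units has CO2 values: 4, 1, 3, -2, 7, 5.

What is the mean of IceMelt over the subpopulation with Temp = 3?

Conditioning on Temp=3 selects the 5 unit(s) with CO2 ∈ {4, 1, 3, 7, 5}. Their IceMelt values: -2, -5, -3, 1, -1. Mean = -2.

-2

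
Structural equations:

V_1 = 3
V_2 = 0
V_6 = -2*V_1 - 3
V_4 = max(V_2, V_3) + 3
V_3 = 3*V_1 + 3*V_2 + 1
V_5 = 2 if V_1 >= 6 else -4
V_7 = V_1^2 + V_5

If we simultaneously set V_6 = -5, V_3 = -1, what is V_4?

Under do(V_6 = -5, V_3 = -1), each intervened variable's structural equation is replaced by its fixed value.
V_4 = max(V_2, V_3) + 3  [with V_2=0, V_3=-1]  = 3

3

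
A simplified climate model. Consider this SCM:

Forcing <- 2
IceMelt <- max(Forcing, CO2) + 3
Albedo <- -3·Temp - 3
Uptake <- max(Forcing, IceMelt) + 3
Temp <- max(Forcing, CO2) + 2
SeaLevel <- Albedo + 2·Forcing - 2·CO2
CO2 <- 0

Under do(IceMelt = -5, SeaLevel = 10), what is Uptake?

5

Setting IceMelt = -5, SeaLevel = 10 by intervention discards those variables' equations.
Uptake = max(Forcing, IceMelt) + 3  [with Forcing=2, IceMelt=-5]  = 5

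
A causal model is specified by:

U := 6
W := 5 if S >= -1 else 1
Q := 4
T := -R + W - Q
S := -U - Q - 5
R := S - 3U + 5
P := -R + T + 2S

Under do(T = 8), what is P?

Intervening sets T = 8 and removes its equation (T := -R + W - Q).
S = -U - Q - 5  [with U=6, Q=4]  = -15
R = S - 3U + 5  [with S=-15, U=6]  = -28
P = -R + T + 2S  [with R=-28, T=8, S=-15]  = 6

6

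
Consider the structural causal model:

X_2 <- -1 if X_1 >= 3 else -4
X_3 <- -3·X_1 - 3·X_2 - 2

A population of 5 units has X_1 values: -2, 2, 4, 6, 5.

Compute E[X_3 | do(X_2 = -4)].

1

Every unit gets X_2=-4 under the intervention. X_3 values become 16, 4, -2, -8, -5; E[X_3|do(X_2=-4)] = 1.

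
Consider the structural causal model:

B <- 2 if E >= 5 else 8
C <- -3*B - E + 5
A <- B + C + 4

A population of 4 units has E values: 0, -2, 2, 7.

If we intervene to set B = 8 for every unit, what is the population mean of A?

do(B=8) breaks B's dependence on E. With B=8 fixed, A across the units is -7, -5, -9, -14, mean -8.75.

-8.75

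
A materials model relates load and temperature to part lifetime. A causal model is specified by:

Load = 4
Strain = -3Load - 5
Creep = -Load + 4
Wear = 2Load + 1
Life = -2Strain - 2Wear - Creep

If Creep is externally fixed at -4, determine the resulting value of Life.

20

do(Creep=-4) replaces the equation Creep = -Load + 4 with the constant Creep = -4.
Strain = -3Load - 5  [with Load=4]  = -17
Wear = 2Load + 1  [with Load=4]  = 9
Life = -2Strain - 2Wear - Creep  [with Strain=-17, Wear=9, Creep=-4]  = 20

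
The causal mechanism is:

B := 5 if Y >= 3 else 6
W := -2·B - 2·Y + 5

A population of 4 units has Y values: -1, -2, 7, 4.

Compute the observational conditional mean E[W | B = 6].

E[W|B=6] averages over only the 2 units with B=6 (Y = -1, -2): W = -5, -3, mean -4.

-4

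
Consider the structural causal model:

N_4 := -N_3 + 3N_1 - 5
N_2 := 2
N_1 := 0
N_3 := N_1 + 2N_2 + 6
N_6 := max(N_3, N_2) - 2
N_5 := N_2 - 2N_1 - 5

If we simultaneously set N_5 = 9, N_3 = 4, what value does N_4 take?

-9

Under do(N_5 = 9, N_3 = 4), each intervened variable's structural equation is replaced by its fixed value.
N_4 = -N_3 + 3N_1 - 5  [with N_3=4, N_1=0]  = -9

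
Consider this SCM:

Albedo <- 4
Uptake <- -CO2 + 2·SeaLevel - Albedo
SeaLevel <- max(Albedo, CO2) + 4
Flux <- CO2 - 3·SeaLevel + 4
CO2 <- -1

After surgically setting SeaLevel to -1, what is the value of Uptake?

do(SeaLevel=-1) replaces the equation SeaLevel <- max(Albedo, CO2) + 4 with the constant SeaLevel = -1.
Uptake = -CO2 + 2·SeaLevel - Albedo  [with CO2=-1, SeaLevel=-1, Albedo=4]  = -5

-5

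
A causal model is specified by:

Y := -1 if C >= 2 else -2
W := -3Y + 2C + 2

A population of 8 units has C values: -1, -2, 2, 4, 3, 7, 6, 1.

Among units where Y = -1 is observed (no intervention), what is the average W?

Observing Y=-1 restricts to units where Y's equation naturally yields -1: C ∈ {2, 4, 3, 7, 6}. In that subpopulation W = 9, 13, 11, 19, 17, mean 13.8.

13.8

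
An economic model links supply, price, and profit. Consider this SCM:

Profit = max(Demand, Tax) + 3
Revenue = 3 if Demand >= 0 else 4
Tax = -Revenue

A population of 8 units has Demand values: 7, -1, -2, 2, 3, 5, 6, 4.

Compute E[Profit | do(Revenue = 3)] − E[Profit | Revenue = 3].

-1.5

Under do(Revenue=3), Revenue's equation is replaced by Revenue=3 for every unit. Per-unit Profit: 10, 2, 1, 5, 6, 8, 9, 7. Mean = 6.
E[Profit|Revenue=3] averages over only the 6 units with Revenue=3 (Demand = 7, 2, 3, 5, 6, 4): Profit = 10, 5, 6, 8, 9, 7, mean 7.5.
Difference = 6 − 7.5 = -1.5.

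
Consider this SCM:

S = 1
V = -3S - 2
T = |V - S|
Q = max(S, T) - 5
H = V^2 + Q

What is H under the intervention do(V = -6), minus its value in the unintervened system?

do(V=-6) replaces the equation V = -3S - 2 with the constant V = -6.
T = |V - S|  [with V=-6, S=1]  = 7
Q = max(S, T) - 5  [with S=1, T=7]  = 2
H = V^2 + Q  [with V=-6, Q=2]  = 38
Without intervention: V = -3S - 2  [with S=1]  = -5; T = |V - S|  [with V=-5, S=1]  = 6; Q = max(S, T) - 5  [with S=1, T=6]  = 1; H = V^2 + Q  [with V=-5, Q=1]  = 26.
Change = 38 − 26 = 12.

12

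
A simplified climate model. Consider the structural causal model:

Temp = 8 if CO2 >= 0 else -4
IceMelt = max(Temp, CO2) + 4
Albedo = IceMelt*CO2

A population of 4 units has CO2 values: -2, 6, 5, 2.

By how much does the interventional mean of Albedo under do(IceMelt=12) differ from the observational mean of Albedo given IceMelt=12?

-19

Every unit gets IceMelt=12 under the intervention. Albedo values become -24, 72, 60, 24; E[Albedo|do(IceMelt=12)] = 33.
Conditioning on IceMelt=12 selects the 3 unit(s) with CO2 ∈ {6, 5, 2}. Their Albedo values: 72, 60, 24. Mean = 52.
Difference = 33 − 52 = -19.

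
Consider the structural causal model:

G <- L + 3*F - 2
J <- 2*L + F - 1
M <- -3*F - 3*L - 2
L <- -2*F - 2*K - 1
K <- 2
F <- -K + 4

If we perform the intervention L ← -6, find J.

The intervention breaks the incoming arrows to L: L <- -2*F - 2*K - 1 no longer applies, and L = -6.
F = -K + 4  [with K=2]  = 2
J = 2*L + F - 1  [with L=-6, F=2]  = -11

-11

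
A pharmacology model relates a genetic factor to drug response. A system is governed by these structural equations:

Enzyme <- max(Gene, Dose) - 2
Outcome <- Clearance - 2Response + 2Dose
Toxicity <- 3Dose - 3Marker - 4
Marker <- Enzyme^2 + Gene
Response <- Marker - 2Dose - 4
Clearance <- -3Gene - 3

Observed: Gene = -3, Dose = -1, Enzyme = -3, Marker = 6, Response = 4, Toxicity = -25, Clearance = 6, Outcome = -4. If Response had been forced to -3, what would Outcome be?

10

do(Response=-3) replaces the equation Response <- Marker - 2Dose - 4 with the constant Response = -3.
Clearance = -3Gene - 3  [with Gene=-3]  = 6
Outcome = Clearance - 2Response + 2Dose  [with Clearance=6, Response=-3, Dose=-1]  = 10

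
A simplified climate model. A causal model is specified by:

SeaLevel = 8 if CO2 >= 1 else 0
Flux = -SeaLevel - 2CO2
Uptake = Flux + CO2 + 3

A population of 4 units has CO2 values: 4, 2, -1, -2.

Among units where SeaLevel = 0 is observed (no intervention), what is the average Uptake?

4.5

E[Uptake|SeaLevel=0] averages over only the 2 units with SeaLevel=0 (CO2 = -1, -2): Uptake = 4, 5, mean 4.5.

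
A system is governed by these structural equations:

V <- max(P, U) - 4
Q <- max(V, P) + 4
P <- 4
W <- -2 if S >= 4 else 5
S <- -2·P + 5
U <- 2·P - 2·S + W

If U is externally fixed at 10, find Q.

10

Under do(U=10), the mechanism U <- 2·P - 2·S + W is discarded; U is fixed at 10.
V = max(P, U) - 4  [with P=4, U=10]  = 6
Q = max(V, P) + 4  [with V=6, P=4]  = 10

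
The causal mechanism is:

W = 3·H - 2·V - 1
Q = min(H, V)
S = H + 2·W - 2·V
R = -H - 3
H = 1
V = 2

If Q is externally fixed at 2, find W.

do(Q=2) replaces the equation Q = min(H, V) with the constant Q = 2.
W is not downstream of the intervention, so its value is determined by the original equations.
W = 3·H - 2·V - 1  [with H=1, V=2]  = -2

-2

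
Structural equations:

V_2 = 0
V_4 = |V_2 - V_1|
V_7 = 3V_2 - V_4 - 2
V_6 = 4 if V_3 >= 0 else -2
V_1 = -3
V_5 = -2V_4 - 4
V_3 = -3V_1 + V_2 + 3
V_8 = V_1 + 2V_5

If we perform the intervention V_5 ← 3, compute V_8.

do(V_5=3) replaces the equation V_5 = -2V_4 - 4 with the constant V_5 = 3.
V_8 = V_1 + 2V_5  [with V_1=-3, V_5=3]  = 3

3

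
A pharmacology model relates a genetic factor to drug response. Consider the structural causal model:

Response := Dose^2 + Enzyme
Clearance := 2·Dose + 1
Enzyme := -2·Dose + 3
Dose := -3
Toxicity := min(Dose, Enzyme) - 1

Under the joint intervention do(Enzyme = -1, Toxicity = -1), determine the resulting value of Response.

The joint intervention fixes Enzyme = -1, Toxicity = -1, removing each variable's own equation.
Response = Dose^2 + Enzyme  [with Dose=-3, Enzyme=-1]  = 8

8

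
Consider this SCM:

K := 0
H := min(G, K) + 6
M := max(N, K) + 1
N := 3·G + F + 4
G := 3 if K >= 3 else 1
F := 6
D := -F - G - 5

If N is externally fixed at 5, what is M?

6

The intervention breaks the incoming arrows to N: N := 3·G + F + 4 no longer applies, and N = 5.
M = max(N, K) + 1  [with N=5, K=0]  = 6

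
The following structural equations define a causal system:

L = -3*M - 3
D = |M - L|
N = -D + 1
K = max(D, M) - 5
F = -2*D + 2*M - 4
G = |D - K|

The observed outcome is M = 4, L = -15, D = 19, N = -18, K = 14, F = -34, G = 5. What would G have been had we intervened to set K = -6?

Under do(K=-6), the mechanism K = max(D, M) - 5 is discarded; K is fixed at -6.
L = -3*M - 3  [with M=4]  = -15
D = |M - L|  [with M=4, L=-15]  = 19
G = |D - K|  [with D=19, K=-6]  = 25

25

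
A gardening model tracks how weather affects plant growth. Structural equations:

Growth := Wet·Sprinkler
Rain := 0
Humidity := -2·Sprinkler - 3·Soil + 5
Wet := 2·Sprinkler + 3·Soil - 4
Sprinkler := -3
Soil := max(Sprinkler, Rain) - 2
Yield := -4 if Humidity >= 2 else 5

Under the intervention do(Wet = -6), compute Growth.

Intervening sets Wet = -6 and removes its equation (Wet := 2·Sprinkler + 3·Soil - 4).
Growth = Wet·Sprinkler  [with Wet=-6, Sprinkler=-3]  = 18

18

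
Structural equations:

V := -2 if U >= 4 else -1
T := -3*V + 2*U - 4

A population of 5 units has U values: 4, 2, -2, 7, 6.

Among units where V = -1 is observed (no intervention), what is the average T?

Conditioning on V=-1 selects the 2 unit(s) with U ∈ {2, -2}. Their T values: 3, -5. Mean = -1.

-1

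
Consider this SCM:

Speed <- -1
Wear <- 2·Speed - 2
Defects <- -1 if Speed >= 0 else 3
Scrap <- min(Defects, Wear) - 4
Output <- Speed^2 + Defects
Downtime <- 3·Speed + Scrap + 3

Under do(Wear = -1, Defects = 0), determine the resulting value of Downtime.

-5

Under do(Wear = -1, Defects = 0), each intervened variable's structural equation is replaced by its fixed value.
Scrap = min(Defects, Wear) - 4  [with Defects=0, Wear=-1]  = -5
Downtime = 3·Speed + Scrap + 3  [with Speed=-1, Scrap=-5]  = -5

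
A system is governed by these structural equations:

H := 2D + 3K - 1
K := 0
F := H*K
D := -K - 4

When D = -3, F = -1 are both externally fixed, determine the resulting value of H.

The joint intervention fixes D = -3, F = -1, removing each variable's own equation.
H = 2D + 3K - 1  [with D=-3, K=0]  = -7

-7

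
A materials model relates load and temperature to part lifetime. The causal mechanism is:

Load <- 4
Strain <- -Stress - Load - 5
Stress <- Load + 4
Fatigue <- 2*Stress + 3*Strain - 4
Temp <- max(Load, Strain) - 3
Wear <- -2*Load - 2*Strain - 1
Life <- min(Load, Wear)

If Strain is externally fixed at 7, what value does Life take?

The intervention breaks the incoming arrows to Strain: Strain <- -Stress - Load - 5 no longer applies, and Strain = 7.
Wear = -2*Load - 2*Strain - 1  [with Load=4, Strain=7]  = -23
Life = min(Load, Wear)  [with Load=4, Wear=-23]  = -23

-23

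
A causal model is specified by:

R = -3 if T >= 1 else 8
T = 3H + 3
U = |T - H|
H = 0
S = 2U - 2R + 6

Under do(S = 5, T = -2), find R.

Setting S = 5, T = -2 by intervention discards those variables' equations.
R = -3 if T >= 1 else 8  [with T=-2]  = 8

8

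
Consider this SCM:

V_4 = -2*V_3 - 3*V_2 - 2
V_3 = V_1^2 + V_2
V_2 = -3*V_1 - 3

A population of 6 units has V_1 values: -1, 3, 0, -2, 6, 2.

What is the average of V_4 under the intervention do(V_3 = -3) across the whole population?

Under do(V_3=-3), V_3's equation is replaced by V_3=-3 for every unit. Per-unit V_4: 4, 40, 13, -5, 67, 31. Mean = 25.

25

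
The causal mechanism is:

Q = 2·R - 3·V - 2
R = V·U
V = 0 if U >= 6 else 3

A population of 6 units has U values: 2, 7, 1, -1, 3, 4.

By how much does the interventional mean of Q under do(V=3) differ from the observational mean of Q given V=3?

5.2

Under do(V=3), V's equation is replaced by V=3 for every unit. Per-unit Q: 1, 31, -5, -17, 7, 13. Mean = 5.
E[Q|V=3] averages over only the 5 units with V=3 (U = 2, 1, -1, 3, 4): Q = 1, -5, -17, 7, 13, mean -0.2.
Difference = 5 − (-0.2) = 5.2.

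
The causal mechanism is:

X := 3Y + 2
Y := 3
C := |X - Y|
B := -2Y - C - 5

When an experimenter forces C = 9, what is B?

-20

The intervention breaks the incoming arrows to C: C := |X - Y| no longer applies, and C = 9.
B = -2Y - C - 5  [with Y=3, C=9]  = -20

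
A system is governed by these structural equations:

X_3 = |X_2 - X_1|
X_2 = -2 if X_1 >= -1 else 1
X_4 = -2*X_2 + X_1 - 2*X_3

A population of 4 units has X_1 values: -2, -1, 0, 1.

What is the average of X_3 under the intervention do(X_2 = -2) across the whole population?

The intervention sets X_2=-2 in all 4 units regardless of X_1. Recomputing X_3 per unit gives 0, 1, 2, 3; average 1.5.

1.5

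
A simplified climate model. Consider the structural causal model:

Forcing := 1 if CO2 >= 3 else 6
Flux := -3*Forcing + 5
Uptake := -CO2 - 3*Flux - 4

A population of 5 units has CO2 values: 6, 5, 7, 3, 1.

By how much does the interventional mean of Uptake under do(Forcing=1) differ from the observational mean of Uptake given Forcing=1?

Under do(Forcing=1), Forcing's equation is replaced by Forcing=1 for every unit. Per-unit Uptake: -16, -15, -17, -13, -11. Mean = -14.4.
E[Uptake|Forcing=1] averages over only the 4 units with Forcing=1 (CO2 = 6, 5, 7, 3): Uptake = -16, -15, -17, -13, mean -15.25.
Difference = -14.4 − (-15.25) = 0.85.

0.85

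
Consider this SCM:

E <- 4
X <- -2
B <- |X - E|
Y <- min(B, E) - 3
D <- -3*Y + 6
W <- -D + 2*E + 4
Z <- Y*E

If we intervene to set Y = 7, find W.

Under do(Y=7), the mechanism Y <- min(B, E) - 3 is discarded; Y is fixed at 7.
D = -3*Y + 6  [with Y=7]  = -15
W = -D + 2*E + 4  [with D=-15, E=4]  = 27

27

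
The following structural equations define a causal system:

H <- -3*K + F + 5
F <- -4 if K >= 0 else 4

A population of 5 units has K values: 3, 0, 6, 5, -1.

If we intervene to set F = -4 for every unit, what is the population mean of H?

The intervention sets F=-4 in all 5 units regardless of K. Recomputing H per unit gives -8, 1, -17, -14, 4; average -6.8.

-6.8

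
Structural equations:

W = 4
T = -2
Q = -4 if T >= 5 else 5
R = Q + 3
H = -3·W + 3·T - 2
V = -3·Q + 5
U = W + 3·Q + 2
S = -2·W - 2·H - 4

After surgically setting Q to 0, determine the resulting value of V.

Intervening sets Q = 0 and removes its equation (Q = -4 if T >= 5 else 5).
V = -3·Q + 5  [with Q=0]  = 5

5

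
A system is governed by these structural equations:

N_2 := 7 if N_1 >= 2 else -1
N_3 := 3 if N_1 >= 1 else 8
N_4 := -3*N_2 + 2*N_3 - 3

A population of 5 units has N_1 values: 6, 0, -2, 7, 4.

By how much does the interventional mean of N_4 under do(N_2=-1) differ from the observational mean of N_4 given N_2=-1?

-6

Every unit gets N_2=-1 under the intervention. N_4 values become 6, 16, 16, 6, 6; E[N_4|do(N_2=-1)] = 10.
Observing N_2=-1 restricts to units where N_2's equation naturally yields -1: N_1 ∈ {0, -2}. In that subpopulation N_4 = 16, 16, mean 16.
Difference = 10 − 16 = -6.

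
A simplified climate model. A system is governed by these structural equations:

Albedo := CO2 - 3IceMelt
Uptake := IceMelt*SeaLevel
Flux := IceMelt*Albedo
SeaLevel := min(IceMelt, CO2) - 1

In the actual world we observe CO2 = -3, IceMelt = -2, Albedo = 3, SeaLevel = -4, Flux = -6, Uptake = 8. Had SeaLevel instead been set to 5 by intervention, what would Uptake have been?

Under do(SeaLevel=5), the mechanism SeaLevel := min(IceMelt, CO2) - 1 is discarded; SeaLevel is fixed at 5.
Uptake = IceMelt*SeaLevel  [with IceMelt=-2, SeaLevel=5]  = -10

-10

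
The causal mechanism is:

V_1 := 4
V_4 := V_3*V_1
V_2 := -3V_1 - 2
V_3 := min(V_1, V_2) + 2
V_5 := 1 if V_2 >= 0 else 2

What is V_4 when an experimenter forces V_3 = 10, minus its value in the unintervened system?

The intervention breaks the incoming arrows to V_3: V_3 := min(V_1, V_2) + 2 no longer applies, and V_3 = 10.
V_4 = V_3*V_1  [with V_3=10, V_1=4]  = 40
Without intervention: V_2 = -3V_1 - 2  [with V_1=4]  = -14; V_3 = min(V_1, V_2) + 2  [with V_1=4, V_2=-14]  = -12; V_4 = V_3*V_1  [with V_3=-12, V_1=4]  = -48.
Change = 40 − (-48) = 88.

88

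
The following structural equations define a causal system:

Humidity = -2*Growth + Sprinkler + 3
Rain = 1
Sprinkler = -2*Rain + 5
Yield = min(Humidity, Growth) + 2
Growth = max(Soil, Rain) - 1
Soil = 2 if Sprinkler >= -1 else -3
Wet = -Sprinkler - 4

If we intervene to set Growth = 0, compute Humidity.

The intervention breaks the incoming arrows to Growth: Growth = max(Soil, Rain) - 1 no longer applies, and Growth = 0.
Sprinkler = -2*Rain + 5  [with Rain=1]  = 3
Humidity = -2*Growth + Sprinkler + 3  [with Growth=0, Sprinkler=3]  = 6

6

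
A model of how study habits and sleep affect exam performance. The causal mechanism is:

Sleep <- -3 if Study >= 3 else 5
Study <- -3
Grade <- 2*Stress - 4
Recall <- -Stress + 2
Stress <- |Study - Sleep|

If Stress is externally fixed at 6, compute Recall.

-4

The intervention breaks the incoming arrows to Stress: Stress <- |Study - Sleep| no longer applies, and Stress = 6.
Recall = -Stress + 2  [with Stress=6]  = -4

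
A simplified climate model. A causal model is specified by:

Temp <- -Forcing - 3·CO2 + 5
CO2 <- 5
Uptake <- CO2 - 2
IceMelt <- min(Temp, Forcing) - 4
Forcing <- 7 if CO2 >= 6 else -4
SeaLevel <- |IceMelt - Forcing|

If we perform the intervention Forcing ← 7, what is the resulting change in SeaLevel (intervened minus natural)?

do(Forcing=7) replaces the equation Forcing <- 7 if CO2 >= 6 else -4 with the constant Forcing = 7.
Temp = -Forcing - 3·CO2 + 5  [with Forcing=7, CO2=5]  = -17
IceMelt = min(Temp, Forcing) - 4  [with Temp=-17, Forcing=7]  = -21
SeaLevel = |IceMelt - Forcing|  [with IceMelt=-21, Forcing=7]  = 28
Without intervention: Forcing = 7 if CO2 >= 6 else -4  [with CO2=5]  = -4; Temp = -Forcing - 3·CO2 + 5  [with Forcing=-4, CO2=5]  = -6; IceMelt = min(Temp, Forcing) - 4  [with Temp=-6, Forcing=-4]  = -10; SeaLevel = |IceMelt - Forcing|  [with IceMelt=-10, Forcing=-4]  = 6.
Change = 28 − 6 = 22.

22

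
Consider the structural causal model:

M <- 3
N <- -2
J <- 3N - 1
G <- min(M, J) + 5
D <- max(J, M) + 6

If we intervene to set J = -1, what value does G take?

4

The intervention breaks the incoming arrows to J: J <- 3N - 1 no longer applies, and J = -1.
G = min(M, J) + 5  [with M=3, J=-1]  = 4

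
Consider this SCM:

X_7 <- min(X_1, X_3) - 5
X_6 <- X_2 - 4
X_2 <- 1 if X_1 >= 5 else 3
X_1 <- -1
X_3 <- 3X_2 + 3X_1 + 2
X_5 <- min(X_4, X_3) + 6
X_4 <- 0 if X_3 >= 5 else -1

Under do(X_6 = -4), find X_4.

0

do(X_6=-4) replaces the equation X_6 <- X_2 - 4 with the constant X_6 = -4.
No directed path runs from X_6 to X_4, so X_4 keeps its natural value.
X_2 = 1 if X_1 >= 5 else 3  [with X_1=-1]  = 3
X_3 = 3X_2 + 3X_1 + 2  [with X_2=3, X_1=-1]  = 8
X_4 = 0 if X_3 >= 5 else -1  [with X_3=8]  = 0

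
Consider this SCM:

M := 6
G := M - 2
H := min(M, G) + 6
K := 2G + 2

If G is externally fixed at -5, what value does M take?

6

Under do(G=-5), the mechanism G := M - 2 is discarded; G is fixed at -5.
M is not downstream of the intervention, so its value is determined by the original equations.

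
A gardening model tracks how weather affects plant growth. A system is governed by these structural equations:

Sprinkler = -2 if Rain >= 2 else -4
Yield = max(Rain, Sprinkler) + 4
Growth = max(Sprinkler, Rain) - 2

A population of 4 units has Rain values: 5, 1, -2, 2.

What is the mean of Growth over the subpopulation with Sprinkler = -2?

1.5

Observing Sprinkler=-2 restricts to units where Sprinkler's equation naturally yields -2: Rain ∈ {5, 2}. In that subpopulation Growth = 3, 0, mean 1.5.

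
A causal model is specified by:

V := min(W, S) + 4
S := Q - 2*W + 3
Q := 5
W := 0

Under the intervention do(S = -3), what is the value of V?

The intervention breaks the incoming arrows to S: S := Q - 2*W + 3 no longer applies, and S = -3.
V = min(W, S) + 4  [with W=0, S=-3]  = 1

1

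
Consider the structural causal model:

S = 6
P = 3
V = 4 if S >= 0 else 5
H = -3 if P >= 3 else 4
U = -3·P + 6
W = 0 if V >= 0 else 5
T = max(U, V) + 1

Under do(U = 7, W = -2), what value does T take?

8

Under do(U = 7, W = -2), each intervened variable's structural equation is replaced by its fixed value.
V = 4 if S >= 0 else 5  [with S=6]  = 4
T = max(U, V) + 1  [with U=7, V=4]  = 8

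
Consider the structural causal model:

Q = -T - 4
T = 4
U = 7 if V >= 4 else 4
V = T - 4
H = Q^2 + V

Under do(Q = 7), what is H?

The intervention breaks the incoming arrows to Q: Q = -T - 4 no longer applies, and Q = 7.
V = T - 4  [with T=4]  = 0
H = Q^2 + V  [with Q=7, V=0]  = 49

49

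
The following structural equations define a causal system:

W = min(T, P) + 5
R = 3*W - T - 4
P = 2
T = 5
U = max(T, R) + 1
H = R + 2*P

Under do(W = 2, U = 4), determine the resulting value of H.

Setting W = 2, U = 4 by intervention discards those variables' equations.
R = 3*W - T - 4  [with W=2, T=5]  = -3
H = R + 2*P  [with R=-3, P=2]  = 1

1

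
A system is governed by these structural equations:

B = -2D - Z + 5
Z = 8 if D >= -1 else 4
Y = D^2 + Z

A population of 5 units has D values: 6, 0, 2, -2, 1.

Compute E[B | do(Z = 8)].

-5.8

Every unit gets Z=8 under the intervention. B values become -15, -3, -7, 1, -5; E[B|do(Z=8)] = -5.8.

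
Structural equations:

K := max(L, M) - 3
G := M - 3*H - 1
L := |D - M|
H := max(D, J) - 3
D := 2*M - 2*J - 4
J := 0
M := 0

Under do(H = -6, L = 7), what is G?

17

The joint intervention fixes H = -6, L = 7, removing each variable's own equation.
G = M - 3*H - 1  [with M=0, H=-6]  = 17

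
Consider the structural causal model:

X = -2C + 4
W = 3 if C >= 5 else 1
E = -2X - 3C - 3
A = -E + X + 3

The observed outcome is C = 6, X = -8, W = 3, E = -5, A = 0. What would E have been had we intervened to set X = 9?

-39

Under do(X=9), the mechanism X = -2C + 4 is discarded; X is fixed at 9.
E = -2X - 3C - 3  [with X=9, C=6]  = -39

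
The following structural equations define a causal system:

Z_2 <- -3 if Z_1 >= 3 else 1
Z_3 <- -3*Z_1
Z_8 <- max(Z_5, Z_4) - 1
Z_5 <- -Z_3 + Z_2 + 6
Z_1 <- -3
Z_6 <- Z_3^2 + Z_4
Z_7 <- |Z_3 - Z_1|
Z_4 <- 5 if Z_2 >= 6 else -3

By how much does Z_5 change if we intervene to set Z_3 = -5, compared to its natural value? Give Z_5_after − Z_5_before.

do(Z_3=-5) replaces the equation Z_3 <- -3*Z_1 with the constant Z_3 = -5.
Z_2 = -3 if Z_1 >= 3 else 1  [with Z_1=-3]  = 1
Z_5 = -Z_3 + Z_2 + 6  [with Z_3=-5, Z_2=1]  = 12
Without intervention: Z_2 = -3 if Z_1 >= 3 else 1  [with Z_1=-3]  = 1; Z_3 = -3*Z_1  [with Z_1=-3]  = 9; Z_5 = -Z_3 + Z_2 + 6  [with Z_3=9, Z_2=1]  = -2.
Change = 12 − (-2) = 14.

14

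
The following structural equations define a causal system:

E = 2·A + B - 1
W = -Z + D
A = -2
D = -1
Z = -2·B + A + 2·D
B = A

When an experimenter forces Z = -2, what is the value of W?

1

Intervening sets Z = -2 and removes its equation (Z = -2·B + A + 2·D).
W = -Z + D  [with Z=-2, D=-1]  = 1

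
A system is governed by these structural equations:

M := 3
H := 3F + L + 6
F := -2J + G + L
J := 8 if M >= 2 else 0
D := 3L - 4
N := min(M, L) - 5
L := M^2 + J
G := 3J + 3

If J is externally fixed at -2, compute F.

do(J=-2) replaces the equation J := 8 if M >= 2 else 0 with the constant J = -2.
L = M^2 + J  [with M=3, J=-2]  = 7
G = 3J + 3  [with J=-2]  = -3
F = -2J + G + L  [with J=-2, G=-3, L=7]  = 8

8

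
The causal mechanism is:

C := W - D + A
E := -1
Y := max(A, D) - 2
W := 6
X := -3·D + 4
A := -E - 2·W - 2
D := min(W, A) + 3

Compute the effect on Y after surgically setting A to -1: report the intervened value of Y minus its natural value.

12

The intervention breaks the incoming arrows to A: A := -E - 2·W - 2 no longer applies, and A = -1.
D = min(W, A) + 3  [with W=6, A=-1]  = 2
Y = max(A, D) - 2  [with A=-1, D=2]  = 0
Without intervention: A = -E - 2·W - 2  [with E=-1, W=6]  = -13; D = min(W, A) + 3  [with W=6, A=-13]  = -10; Y = max(A, D) - 2  [with A=-13, D=-10]  = -12.
Change = 0 − (-12) = 12.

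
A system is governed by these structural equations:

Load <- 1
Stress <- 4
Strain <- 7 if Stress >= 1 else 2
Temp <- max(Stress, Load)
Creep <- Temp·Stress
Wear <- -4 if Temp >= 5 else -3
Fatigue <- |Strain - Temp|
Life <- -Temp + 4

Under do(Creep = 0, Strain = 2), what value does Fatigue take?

2

The joint intervention fixes Creep = 0, Strain = 2, removing each variable's own equation.
Temp = max(Stress, Load)  [with Stress=4, Load=1]  = 4
Fatigue = |Strain - Temp|  [with Strain=2, Temp=4]  = 2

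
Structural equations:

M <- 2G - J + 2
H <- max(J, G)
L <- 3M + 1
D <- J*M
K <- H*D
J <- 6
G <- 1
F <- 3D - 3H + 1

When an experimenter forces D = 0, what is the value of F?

-17

Under do(D=0), the mechanism D <- J*M is discarded; D is fixed at 0.
H = max(J, G)  [with J=6, G=1]  = 6
F = 3D - 3H + 1  [with D=0, H=6]  = -17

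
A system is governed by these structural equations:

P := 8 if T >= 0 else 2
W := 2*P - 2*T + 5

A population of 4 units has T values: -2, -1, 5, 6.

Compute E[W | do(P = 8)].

Under do(P=8), P's equation is replaced by P=8 for every unit. Per-unit W: 25, 23, 11, 9. Mean = 17.

17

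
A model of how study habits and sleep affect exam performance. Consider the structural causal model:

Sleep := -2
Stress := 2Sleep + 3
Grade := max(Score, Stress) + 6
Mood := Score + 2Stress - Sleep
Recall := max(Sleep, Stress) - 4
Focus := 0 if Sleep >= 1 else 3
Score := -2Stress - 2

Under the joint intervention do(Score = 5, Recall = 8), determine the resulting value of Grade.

11

Setting Score = 5, Recall = 8 by intervention discards those variables' equations.
Stress = 2Sleep + 3  [with Sleep=-2]  = -1
Grade = max(Score, Stress) + 6  [with Score=5, Stress=-1]  = 11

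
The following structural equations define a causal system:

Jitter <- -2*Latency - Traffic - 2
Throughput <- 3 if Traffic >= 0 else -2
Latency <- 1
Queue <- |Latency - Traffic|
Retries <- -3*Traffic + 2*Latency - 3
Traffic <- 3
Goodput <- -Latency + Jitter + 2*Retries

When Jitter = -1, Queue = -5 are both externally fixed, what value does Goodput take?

-22

The joint intervention fixes Jitter = -1, Queue = -5, removing each variable's own equation.
Retries = -3*Traffic + 2*Latency - 3  [with Traffic=3, Latency=1]  = -10
Goodput = -Latency + Jitter + 2*Retries  [with Latency=1, Jitter=-1, Retries=-10]  = -22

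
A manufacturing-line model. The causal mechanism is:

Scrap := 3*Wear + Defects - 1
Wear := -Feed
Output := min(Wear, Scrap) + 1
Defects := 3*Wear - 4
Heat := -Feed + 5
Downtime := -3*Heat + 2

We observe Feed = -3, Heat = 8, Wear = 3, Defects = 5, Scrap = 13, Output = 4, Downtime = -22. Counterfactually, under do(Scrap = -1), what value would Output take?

The intervention breaks the incoming arrows to Scrap: Scrap := 3*Wear + Defects - 1 no longer applies, and Scrap = -1.
Wear = -Feed  [with Feed=-3]  = 3
Output = min(Wear, Scrap) + 1  [with Wear=3, Scrap=-1]  = 0

0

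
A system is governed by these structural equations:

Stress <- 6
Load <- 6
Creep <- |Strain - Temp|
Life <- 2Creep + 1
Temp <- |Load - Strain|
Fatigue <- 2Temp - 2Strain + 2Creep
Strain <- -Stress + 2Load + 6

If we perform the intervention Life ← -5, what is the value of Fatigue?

0

Intervening sets Life = -5 and removes its equation (Life <- 2Creep + 1).
Since Fatigue is not a descendant of the intervened variable, it is unaffected.
Strain = -Stress + 2Load + 6  [with Stress=6, Load=6]  = 12
Temp = |Load - Strain|  [with Load=6, Strain=12]  = 6
Creep = |Strain - Temp|  [with Strain=12, Temp=6]  = 6
Fatigue = 2Temp - 2Strain + 2Creep  [with Temp=6, Strain=12, Creep=6]  = 0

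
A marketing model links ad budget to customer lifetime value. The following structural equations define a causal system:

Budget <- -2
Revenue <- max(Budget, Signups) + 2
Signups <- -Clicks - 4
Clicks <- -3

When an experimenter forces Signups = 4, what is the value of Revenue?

The intervention breaks the incoming arrows to Signups: Signups <- -Clicks - 4 no longer applies, and Signups = 4.
Revenue = max(Budget, Signups) + 2  [with Budget=-2, Signups=4]  = 6

6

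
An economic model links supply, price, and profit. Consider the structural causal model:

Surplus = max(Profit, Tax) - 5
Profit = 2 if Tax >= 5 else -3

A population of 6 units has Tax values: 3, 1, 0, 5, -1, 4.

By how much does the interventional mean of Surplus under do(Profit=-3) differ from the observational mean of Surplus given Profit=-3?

The intervention sets Profit=-3 in all 6 units regardless of Tax. Recomputing Surplus per unit gives -2, -4, -5, 0, -6, -1; average -3.
Observing Profit=-3 restricts to units where Profit's equation naturally yields -3: Tax ∈ {3, 1, 0, -1, 4}. In that subpopulation Surplus = -2, -4, -5, -6, -1, mean -3.6.
Difference = -3 − (-3.6) = 0.6.

0.6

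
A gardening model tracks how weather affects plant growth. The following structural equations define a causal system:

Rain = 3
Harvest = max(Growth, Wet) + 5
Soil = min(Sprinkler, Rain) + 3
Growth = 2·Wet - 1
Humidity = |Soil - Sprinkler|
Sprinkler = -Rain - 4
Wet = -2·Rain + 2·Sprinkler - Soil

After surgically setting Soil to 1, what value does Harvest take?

The intervention breaks the incoming arrows to Soil: Soil = min(Sprinkler, Rain) + 3 no longer applies, and Soil = 1.
Sprinkler = -Rain - 4  [with Rain=3]  = -7
Wet = -2·Rain + 2·Sprinkler - Soil  [with Rain=3, Sprinkler=-7, Soil=1]  = -21
Growth = 2·Wet - 1  [with Wet=-21]  = -43
Harvest = max(Growth, Wet) + 5  [with Growth=-43, Wet=-21]  = -16

-16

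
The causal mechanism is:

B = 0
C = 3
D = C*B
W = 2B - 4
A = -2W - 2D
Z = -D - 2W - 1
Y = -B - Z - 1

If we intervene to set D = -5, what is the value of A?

do(D=-5) replaces the equation D = C*B with the constant D = -5.
W = 2B - 4  [with B=0]  = -4
A = -2W - 2D  [with W=-4, D=-5]  = 18

18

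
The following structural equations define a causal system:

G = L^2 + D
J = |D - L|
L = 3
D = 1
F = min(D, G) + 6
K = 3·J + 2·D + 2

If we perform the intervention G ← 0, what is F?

do(G=0) replaces the equation G = L^2 + D with the constant G = 0.
F = min(D, G) + 6  [with D=1, G=0]  = 6

6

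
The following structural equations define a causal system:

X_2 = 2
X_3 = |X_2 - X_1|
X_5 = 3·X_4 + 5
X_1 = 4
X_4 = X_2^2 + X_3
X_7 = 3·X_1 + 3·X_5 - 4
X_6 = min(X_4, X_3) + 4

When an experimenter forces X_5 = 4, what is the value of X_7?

Under do(X_5=4), the mechanism X_5 = 3·X_4 + 5 is discarded; X_5 is fixed at 4.
X_7 = 3·X_1 + 3·X_5 - 4  [with X_1=4, X_5=4]  = 20

20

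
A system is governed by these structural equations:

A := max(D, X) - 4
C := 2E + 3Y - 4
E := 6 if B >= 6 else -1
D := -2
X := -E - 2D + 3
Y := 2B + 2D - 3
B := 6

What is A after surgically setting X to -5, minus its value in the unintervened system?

-3

Intervening sets X = -5 and removes its equation (X := -E - 2D + 3).
A = max(D, X) - 4  [with D=-2, X=-5]  = -6
Without intervention: E = 6 if B >= 6 else -1  [with B=6]  = 6; X = -E - 2D + 3  [with E=6, D=-2]  = 1; A = max(D, X) - 4  [with D=-2, X=1]  = -3.
Change = -6 − (-3) = -3.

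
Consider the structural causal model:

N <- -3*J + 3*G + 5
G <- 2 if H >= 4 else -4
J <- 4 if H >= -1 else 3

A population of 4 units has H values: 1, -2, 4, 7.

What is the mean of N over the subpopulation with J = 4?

Observing J=4 restricts to units where J's equation naturally yields 4: H ∈ {1, 4, 7}. In that subpopulation N = -19, -1, -1, mean -7.

-7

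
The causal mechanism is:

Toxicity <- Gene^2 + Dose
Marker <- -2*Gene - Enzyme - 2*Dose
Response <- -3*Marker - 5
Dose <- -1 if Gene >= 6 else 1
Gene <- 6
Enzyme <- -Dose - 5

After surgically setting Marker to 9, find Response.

Intervening sets Marker = 9 and removes its equation (Marker <- -2*Gene - Enzyme - 2*Dose).
Response = -3*Marker - 5  [with Marker=9]  = -32

-32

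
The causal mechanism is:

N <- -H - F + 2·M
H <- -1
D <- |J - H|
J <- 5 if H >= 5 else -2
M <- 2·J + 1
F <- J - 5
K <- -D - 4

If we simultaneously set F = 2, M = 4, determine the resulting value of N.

7

Under do(F = 2, M = 4), each intervened variable's structural equation is replaced by its fixed value.
N = -H - F + 2·M  [with H=-1, F=2, M=4]  = 7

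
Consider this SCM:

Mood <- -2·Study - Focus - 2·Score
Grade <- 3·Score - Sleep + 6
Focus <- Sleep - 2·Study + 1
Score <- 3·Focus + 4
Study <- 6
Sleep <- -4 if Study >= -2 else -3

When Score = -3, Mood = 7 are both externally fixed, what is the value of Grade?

1

The joint intervention fixes Score = -3, Mood = 7, removing each variable's own equation.
Sleep = -4 if Study >= -2 else -3  [with Study=6]  = -4
Grade = 3·Score - Sleep + 6  [with Score=-3, Sleep=-4]  = 1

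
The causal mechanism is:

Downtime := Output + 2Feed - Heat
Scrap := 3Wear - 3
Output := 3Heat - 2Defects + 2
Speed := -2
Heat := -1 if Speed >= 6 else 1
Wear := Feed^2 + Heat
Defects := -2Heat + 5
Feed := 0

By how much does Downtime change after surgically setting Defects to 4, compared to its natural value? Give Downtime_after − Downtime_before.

do(Defects=4) replaces the equation Defects := -2Heat + 5 with the constant Defects = 4.
Heat = -1 if Speed >= 6 else 1  [with Speed=-2]  = 1
Output = 3Heat - 2Defects + 2  [with Heat=1, Defects=4]  = -3
Downtime = Output + 2Feed - Heat  [with Output=-3, Feed=0, Heat=1]  = -4
Without intervention: Heat = -1 if Speed >= 6 else 1  [with Speed=-2]  = 1; Defects = -2Heat + 5  [with Heat=1]  = 3; Output = 3Heat - 2Defects + 2  [with Heat=1, Defects=3]  = -1; Downtime = Output + 2Feed - Heat  [with Output=-1, Feed=0, Heat=1]  = -2.
Change = -4 − (-2) = -2.

-2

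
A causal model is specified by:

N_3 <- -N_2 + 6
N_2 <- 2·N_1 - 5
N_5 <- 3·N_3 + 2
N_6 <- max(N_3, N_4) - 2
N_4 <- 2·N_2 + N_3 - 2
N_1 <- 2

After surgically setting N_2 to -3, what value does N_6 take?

Under do(N_2=-3), the mechanism N_2 <- 2·N_1 - 5 is discarded; N_2 is fixed at -3.
N_3 = -N_2 + 6  [with N_2=-3]  = 9
N_4 = 2·N_2 + N_3 - 2  [with N_2=-3, N_3=9]  = 1
N_6 = max(N_3, N_4) - 2  [with N_3=9, N_4=1]  = 7

7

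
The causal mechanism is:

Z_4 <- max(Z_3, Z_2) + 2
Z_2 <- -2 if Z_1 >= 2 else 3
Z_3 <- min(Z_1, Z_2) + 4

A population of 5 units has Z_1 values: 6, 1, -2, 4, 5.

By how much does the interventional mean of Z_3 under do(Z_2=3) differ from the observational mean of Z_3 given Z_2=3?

2.1

do(Z_2=3) breaks Z_2's dependence on Z_1. With Z_2=3 fixed, Z_3 across the units is 7, 5, 2, 7, 7, mean 5.6.
E[Z_3|Z_2=3] averages over only the 2 units with Z_2=3 (Z_1 = 1, -2): Z_3 = 5, 2, mean 3.5.
Difference = 5.6 − 3.5 = 2.1.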